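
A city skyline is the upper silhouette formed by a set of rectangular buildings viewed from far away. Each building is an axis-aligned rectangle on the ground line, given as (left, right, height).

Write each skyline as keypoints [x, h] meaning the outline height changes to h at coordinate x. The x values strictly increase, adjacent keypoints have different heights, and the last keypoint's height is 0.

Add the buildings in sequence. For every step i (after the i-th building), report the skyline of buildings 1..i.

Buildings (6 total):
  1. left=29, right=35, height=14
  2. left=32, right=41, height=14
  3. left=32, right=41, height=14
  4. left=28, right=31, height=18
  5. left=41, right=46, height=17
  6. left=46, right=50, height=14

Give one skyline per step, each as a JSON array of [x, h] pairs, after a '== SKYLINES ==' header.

== SKYLINES ==
[[29,14],[35,0]]
[[29,14],[41,0]]
[[29,14],[41,0]]
[[28,18],[31,14],[41,0]]
[[28,18],[31,14],[41,17],[46,0]]
[[28,18],[31,14],[41,17],[46,14],[50,0]]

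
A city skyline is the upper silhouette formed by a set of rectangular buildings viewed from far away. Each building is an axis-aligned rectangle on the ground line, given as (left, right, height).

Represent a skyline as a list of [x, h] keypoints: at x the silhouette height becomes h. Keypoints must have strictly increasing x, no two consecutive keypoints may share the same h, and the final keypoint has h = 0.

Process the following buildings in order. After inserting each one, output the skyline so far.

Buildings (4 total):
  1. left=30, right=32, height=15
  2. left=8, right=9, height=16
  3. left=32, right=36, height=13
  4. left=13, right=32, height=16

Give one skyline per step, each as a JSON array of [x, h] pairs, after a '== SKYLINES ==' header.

== SKYLINES ==
[[30,15],[32,0]]
[[8,16],[9,0],[30,15],[32,0]]
[[8,16],[9,0],[30,15],[32,13],[36,0]]
[[8,16],[9,0],[13,16],[32,13],[36,0]]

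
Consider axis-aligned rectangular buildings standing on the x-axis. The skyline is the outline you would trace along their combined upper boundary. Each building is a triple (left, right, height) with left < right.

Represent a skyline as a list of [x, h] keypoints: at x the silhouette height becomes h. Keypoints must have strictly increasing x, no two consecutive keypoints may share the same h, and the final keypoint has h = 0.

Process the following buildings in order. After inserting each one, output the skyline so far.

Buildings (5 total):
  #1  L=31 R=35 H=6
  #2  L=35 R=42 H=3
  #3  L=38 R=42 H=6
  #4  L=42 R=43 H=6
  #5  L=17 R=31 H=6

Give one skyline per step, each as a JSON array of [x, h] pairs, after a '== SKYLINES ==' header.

== SKYLINES ==
[[31,6],[35,0]]
[[31,6],[35,3],[42,0]]
[[31,6],[35,3],[38,6],[42,0]]
[[31,6],[35,3],[38,6],[43,0]]
[[17,6],[35,3],[38,6],[43,0]]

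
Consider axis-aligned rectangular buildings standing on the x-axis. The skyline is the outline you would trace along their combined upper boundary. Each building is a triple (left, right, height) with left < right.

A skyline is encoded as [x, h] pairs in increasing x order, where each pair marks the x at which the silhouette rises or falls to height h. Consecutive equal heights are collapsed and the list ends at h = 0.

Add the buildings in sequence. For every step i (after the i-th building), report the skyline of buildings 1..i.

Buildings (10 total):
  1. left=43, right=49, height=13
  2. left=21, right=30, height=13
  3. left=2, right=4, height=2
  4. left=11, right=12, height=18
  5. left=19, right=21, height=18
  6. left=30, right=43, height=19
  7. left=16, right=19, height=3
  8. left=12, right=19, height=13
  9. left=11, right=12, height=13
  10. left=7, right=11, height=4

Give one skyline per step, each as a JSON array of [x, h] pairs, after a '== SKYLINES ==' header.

== SKYLINES ==
[[43,13],[49,0]]
[[21,13],[30,0],[43,13],[49,0]]
[[2,2],[4,0],[21,13],[30,0],[43,13],[49,0]]
[[2,2],[4,0],[11,18],[12,0],[21,13],[30,0],[43,13],[49,0]]
[[2,2],[4,0],[11,18],[12,0],[19,18],[21,13],[30,0],[43,13],[49,0]]
[[2,2],[4,0],[11,18],[12,0],[19,18],[21,13],[30,19],[43,13],[49,0]]
[[2,2],[4,0],[11,18],[12,0],[16,3],[19,18],[21,13],[30,19],[43,13],[49,0]]
[[2,2],[4,0],[11,18],[12,13],[19,18],[21,13],[30,19],[43,13],[49,0]]
[[2,2],[4,0],[11,18],[12,13],[19,18],[21,13],[30,19],[43,13],[49,0]]
[[2,2],[4,0],[7,4],[11,18],[12,13],[19,18],[21,13],[30,19],[43,13],[49,0]]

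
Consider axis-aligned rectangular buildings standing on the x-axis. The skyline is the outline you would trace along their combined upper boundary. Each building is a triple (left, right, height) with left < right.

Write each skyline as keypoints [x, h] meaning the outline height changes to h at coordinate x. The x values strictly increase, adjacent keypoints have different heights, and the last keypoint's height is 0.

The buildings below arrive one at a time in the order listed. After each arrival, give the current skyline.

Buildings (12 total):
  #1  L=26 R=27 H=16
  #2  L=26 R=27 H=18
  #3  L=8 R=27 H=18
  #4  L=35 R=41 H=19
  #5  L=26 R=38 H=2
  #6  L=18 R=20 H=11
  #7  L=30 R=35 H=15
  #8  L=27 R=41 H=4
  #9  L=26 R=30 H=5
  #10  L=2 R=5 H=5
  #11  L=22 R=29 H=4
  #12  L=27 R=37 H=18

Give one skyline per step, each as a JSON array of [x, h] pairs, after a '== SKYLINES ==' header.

== SKYLINES ==
[[26,16],[27,0]]
[[26,18],[27,0]]
[[8,18],[27,0]]
[[8,18],[27,0],[35,19],[41,0]]
[[8,18],[27,2],[35,19],[41,0]]
[[8,18],[27,2],[35,19],[41,0]]
[[8,18],[27,2],[30,15],[35,19],[41,0]]
[[8,18],[27,4],[30,15],[35,19],[41,0]]
[[8,18],[27,5],[30,15],[35,19],[41,0]]
[[2,5],[5,0],[8,18],[27,5],[30,15],[35,19],[41,0]]
[[2,5],[5,0],[8,18],[27,5],[30,15],[35,19],[41,0]]
[[2,5],[5,0],[8,18],[35,19],[41,0]]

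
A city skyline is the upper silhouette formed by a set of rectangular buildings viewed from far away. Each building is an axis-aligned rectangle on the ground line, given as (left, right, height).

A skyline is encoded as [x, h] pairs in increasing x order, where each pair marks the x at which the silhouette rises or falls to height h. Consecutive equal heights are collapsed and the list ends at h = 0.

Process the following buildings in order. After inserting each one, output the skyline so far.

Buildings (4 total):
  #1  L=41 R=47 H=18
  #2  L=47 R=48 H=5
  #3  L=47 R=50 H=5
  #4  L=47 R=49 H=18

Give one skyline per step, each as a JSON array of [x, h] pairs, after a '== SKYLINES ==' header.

== SKYLINES ==
[[41,18],[47,0]]
[[41,18],[47,5],[48,0]]
[[41,18],[47,5],[50,0]]
[[41,18],[49,5],[50,0]]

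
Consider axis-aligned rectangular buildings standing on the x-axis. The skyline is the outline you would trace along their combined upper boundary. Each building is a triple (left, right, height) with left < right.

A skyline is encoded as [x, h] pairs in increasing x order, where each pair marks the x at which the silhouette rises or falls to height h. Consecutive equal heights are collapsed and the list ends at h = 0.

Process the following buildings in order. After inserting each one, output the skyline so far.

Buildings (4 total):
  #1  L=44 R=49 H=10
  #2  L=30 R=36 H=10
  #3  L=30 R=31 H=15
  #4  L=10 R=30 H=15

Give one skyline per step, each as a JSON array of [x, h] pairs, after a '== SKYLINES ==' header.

== SKYLINES ==
[[44,10],[49,0]]
[[30,10],[36,0],[44,10],[49,0]]
[[30,15],[31,10],[36,0],[44,10],[49,0]]
[[10,15],[31,10],[36,0],[44,10],[49,0]]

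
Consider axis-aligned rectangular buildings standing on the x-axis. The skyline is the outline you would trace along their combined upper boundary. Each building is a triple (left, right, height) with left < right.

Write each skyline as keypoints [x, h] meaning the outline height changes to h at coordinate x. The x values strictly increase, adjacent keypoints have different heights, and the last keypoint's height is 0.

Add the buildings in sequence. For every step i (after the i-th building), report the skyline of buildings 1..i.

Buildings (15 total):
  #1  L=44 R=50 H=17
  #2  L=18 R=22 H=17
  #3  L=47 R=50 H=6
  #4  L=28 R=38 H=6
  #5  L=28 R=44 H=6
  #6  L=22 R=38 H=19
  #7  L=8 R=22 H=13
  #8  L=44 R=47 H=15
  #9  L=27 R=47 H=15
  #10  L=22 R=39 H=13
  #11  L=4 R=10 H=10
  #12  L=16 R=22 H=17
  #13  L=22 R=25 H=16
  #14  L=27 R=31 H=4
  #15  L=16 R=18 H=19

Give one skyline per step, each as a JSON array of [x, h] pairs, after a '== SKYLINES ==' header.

== SKYLINES ==
[[44,17],[50,0]]
[[18,17],[22,0],[44,17],[50,0]]
[[18,17],[22,0],[44,17],[50,0]]
[[18,17],[22,0],[28,6],[38,0],[44,17],[50,0]]
[[18,17],[22,0],[28,6],[44,17],[50,0]]
[[18,17],[22,19],[38,6],[44,17],[50,0]]
[[8,13],[18,17],[22,19],[38,6],[44,17],[50,0]]
[[8,13],[18,17],[22,19],[38,6],[44,17],[50,0]]
[[8,13],[18,17],[22,19],[38,15],[44,17],[50,0]]
[[8,13],[18,17],[22,19],[38,15],[44,17],[50,0]]
[[4,10],[8,13],[18,17],[22,19],[38,15],[44,17],[50,0]]
[[4,10],[8,13],[16,17],[22,19],[38,15],[44,17],[50,0]]
[[4,10],[8,13],[16,17],[22,19],[38,15],[44,17],[50,0]]
[[4,10],[8,13],[16,17],[22,19],[38,15],[44,17],[50,0]]
[[4,10],[8,13],[16,19],[18,17],[22,19],[38,15],[44,17],[50,0]]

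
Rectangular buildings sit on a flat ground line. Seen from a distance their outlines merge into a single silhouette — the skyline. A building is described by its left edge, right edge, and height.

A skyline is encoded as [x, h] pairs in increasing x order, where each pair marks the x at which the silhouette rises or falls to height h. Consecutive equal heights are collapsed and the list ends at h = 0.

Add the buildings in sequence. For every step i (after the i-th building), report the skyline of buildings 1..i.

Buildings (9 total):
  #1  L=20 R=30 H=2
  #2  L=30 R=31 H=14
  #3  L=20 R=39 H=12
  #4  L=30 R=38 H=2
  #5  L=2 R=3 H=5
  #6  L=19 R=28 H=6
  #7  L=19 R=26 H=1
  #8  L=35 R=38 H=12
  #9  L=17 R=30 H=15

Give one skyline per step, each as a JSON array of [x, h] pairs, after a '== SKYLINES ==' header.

== SKYLINES ==
[[20,2],[30,0]]
[[20,2],[30,14],[31,0]]
[[20,12],[30,14],[31,12],[39,0]]
[[20,12],[30,14],[31,12],[39,0]]
[[2,5],[3,0],[20,12],[30,14],[31,12],[39,0]]
[[2,5],[3,0],[19,6],[20,12],[30,14],[31,12],[39,0]]
[[2,5],[3,0],[19,6],[20,12],[30,14],[31,12],[39,0]]
[[2,5],[3,0],[19,6],[20,12],[30,14],[31,12],[39,0]]
[[2,5],[3,0],[17,15],[30,14],[31,12],[39,0]]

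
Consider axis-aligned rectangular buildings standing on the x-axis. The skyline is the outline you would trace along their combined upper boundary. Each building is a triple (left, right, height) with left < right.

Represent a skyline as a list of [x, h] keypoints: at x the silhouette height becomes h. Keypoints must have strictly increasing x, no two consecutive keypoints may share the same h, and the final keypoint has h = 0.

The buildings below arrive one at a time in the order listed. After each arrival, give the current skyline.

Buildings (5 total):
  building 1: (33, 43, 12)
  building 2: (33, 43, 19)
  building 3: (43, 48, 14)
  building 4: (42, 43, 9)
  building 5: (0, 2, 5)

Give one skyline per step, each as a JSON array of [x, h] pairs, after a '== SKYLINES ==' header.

== SKYLINES ==
[[33,12],[43,0]]
[[33,19],[43,0]]
[[33,19],[43,14],[48,0]]
[[33,19],[43,14],[48,0]]
[[0,5],[2,0],[33,19],[43,14],[48,0]]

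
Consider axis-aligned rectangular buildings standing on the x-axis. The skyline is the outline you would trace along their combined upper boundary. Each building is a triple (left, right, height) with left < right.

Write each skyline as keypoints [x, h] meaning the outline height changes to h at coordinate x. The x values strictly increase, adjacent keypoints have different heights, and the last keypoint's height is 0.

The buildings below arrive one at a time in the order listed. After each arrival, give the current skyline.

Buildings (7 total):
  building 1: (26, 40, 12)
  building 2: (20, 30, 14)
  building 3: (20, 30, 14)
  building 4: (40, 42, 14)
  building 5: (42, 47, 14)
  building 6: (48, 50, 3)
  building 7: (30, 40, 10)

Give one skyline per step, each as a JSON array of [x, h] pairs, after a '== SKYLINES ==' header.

== SKYLINES ==
[[26,12],[40,0]]
[[20,14],[30,12],[40,0]]
[[20,14],[30,12],[40,0]]
[[20,14],[30,12],[40,14],[42,0]]
[[20,14],[30,12],[40,14],[47,0]]
[[20,14],[30,12],[40,14],[47,0],[48,3],[50,0]]
[[20,14],[30,12],[40,14],[47,0],[48,3],[50,0]]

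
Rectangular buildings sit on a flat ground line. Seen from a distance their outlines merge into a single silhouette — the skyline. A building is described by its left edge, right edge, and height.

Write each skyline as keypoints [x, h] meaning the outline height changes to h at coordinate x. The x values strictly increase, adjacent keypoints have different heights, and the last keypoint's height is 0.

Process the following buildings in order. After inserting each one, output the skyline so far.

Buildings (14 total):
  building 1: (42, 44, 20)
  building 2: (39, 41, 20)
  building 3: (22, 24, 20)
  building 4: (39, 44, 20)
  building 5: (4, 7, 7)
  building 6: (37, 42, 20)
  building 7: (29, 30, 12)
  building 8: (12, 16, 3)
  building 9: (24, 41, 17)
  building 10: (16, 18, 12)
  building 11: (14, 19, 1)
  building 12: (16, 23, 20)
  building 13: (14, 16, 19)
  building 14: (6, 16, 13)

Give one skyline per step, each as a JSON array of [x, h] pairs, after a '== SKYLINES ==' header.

== SKYLINES ==
[[42,20],[44,0]]
[[39,20],[41,0],[42,20],[44,0]]
[[22,20],[24,0],[39,20],[41,0],[42,20],[44,0]]
[[22,20],[24,0],[39,20],[44,0]]
[[4,7],[7,0],[22,20],[24,0],[39,20],[44,0]]
[[4,7],[7,0],[22,20],[24,0],[37,20],[44,0]]
[[4,7],[7,0],[22,20],[24,0],[29,12],[30,0],[37,20],[44,0]]
[[4,7],[7,0],[12,3],[16,0],[22,20],[24,0],[29,12],[30,0],[37,20],[44,0]]
[[4,7],[7,0],[12,3],[16,0],[22,20],[24,17],[37,20],[44,0]]
[[4,7],[7,0],[12,3],[16,12],[18,0],[22,20],[24,17],[37,20],[44,0]]
[[4,7],[7,0],[12,3],[16,12],[18,1],[19,0],[22,20],[24,17],[37,20],[44,0]]
[[4,7],[7,0],[12,3],[16,20],[24,17],[37,20],[44,0]]
[[4,7],[7,0],[12,3],[14,19],[16,20],[24,17],[37,20],[44,0]]
[[4,7],[6,13],[14,19],[16,20],[24,17],[37,20],[44,0]]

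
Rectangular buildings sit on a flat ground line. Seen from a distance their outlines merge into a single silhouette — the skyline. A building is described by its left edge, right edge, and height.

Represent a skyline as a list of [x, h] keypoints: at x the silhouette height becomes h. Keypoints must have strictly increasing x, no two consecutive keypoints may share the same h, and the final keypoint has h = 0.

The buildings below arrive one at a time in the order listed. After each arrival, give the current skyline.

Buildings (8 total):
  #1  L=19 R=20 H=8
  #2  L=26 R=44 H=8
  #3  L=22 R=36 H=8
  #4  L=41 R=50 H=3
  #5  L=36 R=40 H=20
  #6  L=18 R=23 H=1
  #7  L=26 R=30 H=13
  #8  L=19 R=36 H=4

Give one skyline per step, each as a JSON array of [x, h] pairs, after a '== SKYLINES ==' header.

== SKYLINES ==
[[19,8],[20,0]]
[[19,8],[20,0],[26,8],[44,0]]
[[19,8],[20,0],[22,8],[44,0]]
[[19,8],[20,0],[22,8],[44,3],[50,0]]
[[19,8],[20,0],[22,8],[36,20],[40,8],[44,3],[50,0]]
[[18,1],[19,8],[20,1],[22,8],[36,20],[40,8],[44,3],[50,0]]
[[18,1],[19,8],[20,1],[22,8],[26,13],[30,8],[36,20],[40,8],[44,3],[50,0]]
[[18,1],[19,8],[20,4],[22,8],[26,13],[30,8],[36,20],[40,8],[44,3],[50,0]]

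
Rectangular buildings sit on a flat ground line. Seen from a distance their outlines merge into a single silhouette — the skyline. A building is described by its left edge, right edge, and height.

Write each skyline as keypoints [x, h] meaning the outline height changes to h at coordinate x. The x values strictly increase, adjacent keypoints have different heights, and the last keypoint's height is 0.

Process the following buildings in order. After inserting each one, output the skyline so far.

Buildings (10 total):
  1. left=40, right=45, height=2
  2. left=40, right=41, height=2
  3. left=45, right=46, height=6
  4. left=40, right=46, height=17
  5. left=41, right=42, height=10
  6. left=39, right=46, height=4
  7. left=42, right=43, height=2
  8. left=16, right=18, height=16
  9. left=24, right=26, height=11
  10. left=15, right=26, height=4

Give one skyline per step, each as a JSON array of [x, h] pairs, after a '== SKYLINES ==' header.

== SKYLINES ==
[[40,2],[45,0]]
[[40,2],[45,0]]
[[40,2],[45,6],[46,0]]
[[40,17],[46,0]]
[[40,17],[46,0]]
[[39,4],[40,17],[46,0]]
[[39,4],[40,17],[46,0]]
[[16,16],[18,0],[39,4],[40,17],[46,0]]
[[16,16],[18,0],[24,11],[26,0],[39,4],[40,17],[46,0]]
[[15,4],[16,16],[18,4],[24,11],[26,0],[39,4],[40,17],[46,0]]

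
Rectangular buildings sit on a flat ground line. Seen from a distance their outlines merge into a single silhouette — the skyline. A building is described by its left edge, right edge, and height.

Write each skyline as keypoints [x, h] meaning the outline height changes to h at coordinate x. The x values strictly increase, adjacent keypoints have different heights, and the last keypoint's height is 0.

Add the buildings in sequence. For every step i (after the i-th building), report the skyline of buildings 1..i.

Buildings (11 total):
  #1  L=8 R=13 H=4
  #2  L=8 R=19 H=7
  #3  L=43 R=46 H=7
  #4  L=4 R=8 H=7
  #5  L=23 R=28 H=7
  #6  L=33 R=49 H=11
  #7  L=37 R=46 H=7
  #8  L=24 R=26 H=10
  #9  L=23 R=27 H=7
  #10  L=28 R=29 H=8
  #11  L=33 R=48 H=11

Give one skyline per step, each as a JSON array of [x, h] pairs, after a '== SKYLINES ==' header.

== SKYLINES ==
[[8,4],[13,0]]
[[8,7],[19,0]]
[[8,7],[19,0],[43,7],[46,0]]
[[4,7],[19,0],[43,7],[46,0]]
[[4,7],[19,0],[23,7],[28,0],[43,7],[46,0]]
[[4,7],[19,0],[23,7],[28,0],[33,11],[49,0]]
[[4,7],[19,0],[23,7],[28,0],[33,11],[49,0]]
[[4,7],[19,0],[23,7],[24,10],[26,7],[28,0],[33,11],[49,0]]
[[4,7],[19,0],[23,7],[24,10],[26,7],[28,0],[33,11],[49,0]]
[[4,7],[19,0],[23,7],[24,10],[26,7],[28,8],[29,0],[33,11],[49,0]]
[[4,7],[19,0],[23,7],[24,10],[26,7],[28,8],[29,0],[33,11],[49,0]]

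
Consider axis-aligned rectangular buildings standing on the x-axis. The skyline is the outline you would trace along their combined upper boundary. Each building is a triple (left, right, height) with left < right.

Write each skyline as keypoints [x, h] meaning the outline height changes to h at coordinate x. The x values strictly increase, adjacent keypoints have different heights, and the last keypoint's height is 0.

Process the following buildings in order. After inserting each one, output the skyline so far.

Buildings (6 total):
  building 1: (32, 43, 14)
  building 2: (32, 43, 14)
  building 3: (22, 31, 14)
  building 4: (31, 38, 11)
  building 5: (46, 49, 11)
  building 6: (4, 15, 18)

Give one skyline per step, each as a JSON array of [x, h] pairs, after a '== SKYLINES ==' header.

== SKYLINES ==
[[32,14],[43,0]]
[[32,14],[43,0]]
[[22,14],[31,0],[32,14],[43,0]]
[[22,14],[31,11],[32,14],[43,0]]
[[22,14],[31,11],[32,14],[43,0],[46,11],[49,0]]
[[4,18],[15,0],[22,14],[31,11],[32,14],[43,0],[46,11],[49,0]]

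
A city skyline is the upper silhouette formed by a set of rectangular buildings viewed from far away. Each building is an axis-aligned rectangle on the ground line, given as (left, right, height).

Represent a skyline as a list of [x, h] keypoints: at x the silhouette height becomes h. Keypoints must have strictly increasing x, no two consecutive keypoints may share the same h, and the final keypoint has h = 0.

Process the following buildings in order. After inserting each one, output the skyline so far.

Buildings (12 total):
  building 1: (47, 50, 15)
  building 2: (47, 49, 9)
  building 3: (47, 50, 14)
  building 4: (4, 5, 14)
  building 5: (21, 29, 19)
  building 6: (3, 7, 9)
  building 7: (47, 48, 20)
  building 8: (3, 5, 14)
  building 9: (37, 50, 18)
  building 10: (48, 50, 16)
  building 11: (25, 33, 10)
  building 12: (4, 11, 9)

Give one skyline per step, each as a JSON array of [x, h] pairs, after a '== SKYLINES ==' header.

== SKYLINES ==
[[47,15],[50,0]]
[[47,15],[50,0]]
[[47,15],[50,0]]
[[4,14],[5,0],[47,15],[50,0]]
[[4,14],[5,0],[21,19],[29,0],[47,15],[50,0]]
[[3,9],[4,14],[5,9],[7,0],[21,19],[29,0],[47,15],[50,0]]
[[3,9],[4,14],[5,9],[7,0],[21,19],[29,0],[47,20],[48,15],[50,0]]
[[3,14],[5,9],[7,0],[21,19],[29,0],[47,20],[48,15],[50,0]]
[[3,14],[5,9],[7,0],[21,19],[29,0],[37,18],[47,20],[48,18],[50,0]]
[[3,14],[5,9],[7,0],[21,19],[29,0],[37,18],[47,20],[48,18],[50,0]]
[[3,14],[5,9],[7,0],[21,19],[29,10],[33,0],[37,18],[47,20],[48,18],[50,0]]
[[3,14],[5,9],[11,0],[21,19],[29,10],[33,0],[37,18],[47,20],[48,18],[50,0]]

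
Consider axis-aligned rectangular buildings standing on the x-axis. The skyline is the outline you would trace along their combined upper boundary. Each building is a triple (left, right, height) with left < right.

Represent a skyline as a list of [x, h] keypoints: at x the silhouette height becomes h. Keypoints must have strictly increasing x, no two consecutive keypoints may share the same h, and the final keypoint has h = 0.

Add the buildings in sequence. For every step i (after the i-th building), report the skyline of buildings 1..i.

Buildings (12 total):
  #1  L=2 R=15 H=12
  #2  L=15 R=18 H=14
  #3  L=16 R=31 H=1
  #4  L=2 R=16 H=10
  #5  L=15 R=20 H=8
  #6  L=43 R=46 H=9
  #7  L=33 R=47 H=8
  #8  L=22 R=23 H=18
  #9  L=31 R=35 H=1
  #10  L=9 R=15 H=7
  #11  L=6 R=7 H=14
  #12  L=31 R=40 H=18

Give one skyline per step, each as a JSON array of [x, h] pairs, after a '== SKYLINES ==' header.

== SKYLINES ==
[[2,12],[15,0]]
[[2,12],[15,14],[18,0]]
[[2,12],[15,14],[18,1],[31,0]]
[[2,12],[15,14],[18,1],[31,0]]
[[2,12],[15,14],[18,8],[20,1],[31,0]]
[[2,12],[15,14],[18,8],[20,1],[31,0],[43,9],[46,0]]
[[2,12],[15,14],[18,8],[20,1],[31,0],[33,8],[43,9],[46,8],[47,0]]
[[2,12],[15,14],[18,8],[20,1],[22,18],[23,1],[31,0],[33,8],[43,9],[46,8],[47,0]]
[[2,12],[15,14],[18,8],[20,1],[22,18],[23,1],[33,8],[43,9],[46,8],[47,0]]
[[2,12],[15,14],[18,8],[20,1],[22,18],[23,1],[33,8],[43,9],[46,8],[47,0]]
[[2,12],[6,14],[7,12],[15,14],[18,8],[20,1],[22,18],[23,1],[33,8],[43,9],[46,8],[47,0]]
[[2,12],[6,14],[7,12],[15,14],[18,8],[20,1],[22,18],[23,1],[31,18],[40,8],[43,9],[46,8],[47,0]]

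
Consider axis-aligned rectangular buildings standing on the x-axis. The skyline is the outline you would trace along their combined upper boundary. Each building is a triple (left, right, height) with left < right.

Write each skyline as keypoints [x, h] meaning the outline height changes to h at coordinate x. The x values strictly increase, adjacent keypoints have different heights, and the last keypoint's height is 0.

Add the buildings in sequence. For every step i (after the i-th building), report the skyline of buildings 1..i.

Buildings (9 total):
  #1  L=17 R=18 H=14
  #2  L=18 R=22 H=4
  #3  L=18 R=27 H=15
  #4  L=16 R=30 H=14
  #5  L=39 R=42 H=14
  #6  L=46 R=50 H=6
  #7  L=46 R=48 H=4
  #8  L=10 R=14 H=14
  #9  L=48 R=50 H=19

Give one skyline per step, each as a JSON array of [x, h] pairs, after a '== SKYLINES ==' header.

== SKYLINES ==
[[17,14],[18,0]]
[[17,14],[18,4],[22,0]]
[[17,14],[18,15],[27,0]]
[[16,14],[18,15],[27,14],[30,0]]
[[16,14],[18,15],[27,14],[30,0],[39,14],[42,0]]
[[16,14],[18,15],[27,14],[30,0],[39,14],[42,0],[46,6],[50,0]]
[[16,14],[18,15],[27,14],[30,0],[39,14],[42,0],[46,6],[50,0]]
[[10,14],[14,0],[16,14],[18,15],[27,14],[30,0],[39,14],[42,0],[46,6],[50,0]]
[[10,14],[14,0],[16,14],[18,15],[27,14],[30,0],[39,14],[42,0],[46,6],[48,19],[50,0]]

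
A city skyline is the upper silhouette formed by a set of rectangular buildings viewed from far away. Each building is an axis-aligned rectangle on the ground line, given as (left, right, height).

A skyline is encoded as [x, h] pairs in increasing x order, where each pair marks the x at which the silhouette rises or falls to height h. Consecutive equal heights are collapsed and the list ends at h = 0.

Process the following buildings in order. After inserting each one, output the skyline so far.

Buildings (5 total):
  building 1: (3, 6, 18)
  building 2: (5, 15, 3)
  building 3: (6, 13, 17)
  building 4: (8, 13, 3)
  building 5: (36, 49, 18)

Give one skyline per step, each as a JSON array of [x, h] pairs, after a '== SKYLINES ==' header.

== SKYLINES ==
[[3,18],[6,0]]
[[3,18],[6,3],[15,0]]
[[3,18],[6,17],[13,3],[15,0]]
[[3,18],[6,17],[13,3],[15,0]]
[[3,18],[6,17],[13,3],[15,0],[36,18],[49,0]]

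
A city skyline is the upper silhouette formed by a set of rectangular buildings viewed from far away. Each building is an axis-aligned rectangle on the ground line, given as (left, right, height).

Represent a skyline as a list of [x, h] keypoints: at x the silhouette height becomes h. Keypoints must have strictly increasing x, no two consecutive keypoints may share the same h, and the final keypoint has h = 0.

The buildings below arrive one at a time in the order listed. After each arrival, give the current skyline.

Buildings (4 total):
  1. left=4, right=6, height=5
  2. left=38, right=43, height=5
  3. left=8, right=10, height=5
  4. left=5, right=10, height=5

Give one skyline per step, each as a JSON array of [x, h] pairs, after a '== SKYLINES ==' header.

== SKYLINES ==
[[4,5],[6,0]]
[[4,5],[6,0],[38,5],[43,0]]
[[4,5],[6,0],[8,5],[10,0],[38,5],[43,0]]
[[4,5],[10,0],[38,5],[43,0]]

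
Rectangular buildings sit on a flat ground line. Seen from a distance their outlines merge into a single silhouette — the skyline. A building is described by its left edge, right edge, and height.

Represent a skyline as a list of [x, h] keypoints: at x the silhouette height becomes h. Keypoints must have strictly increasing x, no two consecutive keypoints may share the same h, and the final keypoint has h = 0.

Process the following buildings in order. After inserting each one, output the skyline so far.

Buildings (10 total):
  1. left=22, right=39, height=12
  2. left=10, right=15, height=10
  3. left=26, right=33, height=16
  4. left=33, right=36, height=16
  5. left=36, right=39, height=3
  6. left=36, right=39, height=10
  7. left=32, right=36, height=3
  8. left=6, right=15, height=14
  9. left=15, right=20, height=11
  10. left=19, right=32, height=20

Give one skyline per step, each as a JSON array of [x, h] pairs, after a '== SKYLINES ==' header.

== SKYLINES ==
[[22,12],[39,0]]
[[10,10],[15,0],[22,12],[39,0]]
[[10,10],[15,0],[22,12],[26,16],[33,12],[39,0]]
[[10,10],[15,0],[22,12],[26,16],[36,12],[39,0]]
[[10,10],[15,0],[22,12],[26,16],[36,12],[39,0]]
[[10,10],[15,0],[22,12],[26,16],[36,12],[39,0]]
[[10,10],[15,0],[22,12],[26,16],[36,12],[39,0]]
[[6,14],[15,0],[22,12],[26,16],[36,12],[39,0]]
[[6,14],[15,11],[20,0],[22,12],[26,16],[36,12],[39,0]]
[[6,14],[15,11],[19,20],[32,16],[36,12],[39,0]]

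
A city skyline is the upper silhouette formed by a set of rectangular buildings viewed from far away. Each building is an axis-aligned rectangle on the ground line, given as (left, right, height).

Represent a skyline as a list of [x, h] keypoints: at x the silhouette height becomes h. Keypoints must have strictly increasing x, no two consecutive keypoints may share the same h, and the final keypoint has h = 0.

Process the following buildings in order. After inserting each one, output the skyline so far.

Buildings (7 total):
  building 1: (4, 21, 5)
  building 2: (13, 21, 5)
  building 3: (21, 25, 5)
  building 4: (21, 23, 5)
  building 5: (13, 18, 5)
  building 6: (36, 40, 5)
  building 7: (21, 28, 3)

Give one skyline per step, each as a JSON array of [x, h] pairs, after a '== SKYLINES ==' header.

== SKYLINES ==
[[4,5],[21,0]]
[[4,5],[21,0]]
[[4,5],[25,0]]
[[4,5],[25,0]]
[[4,5],[25,0]]
[[4,5],[25,0],[36,5],[40,0]]
[[4,5],[25,3],[28,0],[36,5],[40,0]]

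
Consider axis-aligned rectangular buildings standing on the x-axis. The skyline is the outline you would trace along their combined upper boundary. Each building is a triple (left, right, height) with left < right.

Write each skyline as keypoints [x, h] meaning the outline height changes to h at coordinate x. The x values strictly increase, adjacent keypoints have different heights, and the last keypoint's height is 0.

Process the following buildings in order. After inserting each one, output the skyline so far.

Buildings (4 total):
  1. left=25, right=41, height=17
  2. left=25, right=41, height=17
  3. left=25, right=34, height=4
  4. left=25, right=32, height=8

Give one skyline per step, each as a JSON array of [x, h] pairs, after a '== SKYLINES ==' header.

== SKYLINES ==
[[25,17],[41,0]]
[[25,17],[41,0]]
[[25,17],[41,0]]
[[25,17],[41,0]]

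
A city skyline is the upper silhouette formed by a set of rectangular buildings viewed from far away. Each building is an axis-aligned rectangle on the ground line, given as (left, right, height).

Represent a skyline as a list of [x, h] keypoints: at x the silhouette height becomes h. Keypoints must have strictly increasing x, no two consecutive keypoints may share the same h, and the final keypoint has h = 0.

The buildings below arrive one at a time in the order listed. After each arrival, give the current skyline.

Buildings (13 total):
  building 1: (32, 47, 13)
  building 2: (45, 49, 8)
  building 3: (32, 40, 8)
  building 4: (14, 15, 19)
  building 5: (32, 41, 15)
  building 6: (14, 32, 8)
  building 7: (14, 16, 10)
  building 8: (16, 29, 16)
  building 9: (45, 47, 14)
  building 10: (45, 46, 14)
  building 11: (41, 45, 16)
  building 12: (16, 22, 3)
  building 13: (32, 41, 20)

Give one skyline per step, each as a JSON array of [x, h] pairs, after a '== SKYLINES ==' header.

== SKYLINES ==
[[32,13],[47,0]]
[[32,13],[47,8],[49,0]]
[[32,13],[47,8],[49,0]]
[[14,19],[15,0],[32,13],[47,8],[49,0]]
[[14,19],[15,0],[32,15],[41,13],[47,8],[49,0]]
[[14,19],[15,8],[32,15],[41,13],[47,8],[49,0]]
[[14,19],[15,10],[16,8],[32,15],[41,13],[47,8],[49,0]]
[[14,19],[15,10],[16,16],[29,8],[32,15],[41,13],[47,8],[49,0]]
[[14,19],[15,10],[16,16],[29,8],[32,15],[41,13],[45,14],[47,8],[49,0]]
[[14,19],[15,10],[16,16],[29,8],[32,15],[41,13],[45,14],[47,8],[49,0]]
[[14,19],[15,10],[16,16],[29,8],[32,15],[41,16],[45,14],[47,8],[49,0]]
[[14,19],[15,10],[16,16],[29,8],[32,15],[41,16],[45,14],[47,8],[49,0]]
[[14,19],[15,10],[16,16],[29,8],[32,20],[41,16],[45,14],[47,8],[49,0]]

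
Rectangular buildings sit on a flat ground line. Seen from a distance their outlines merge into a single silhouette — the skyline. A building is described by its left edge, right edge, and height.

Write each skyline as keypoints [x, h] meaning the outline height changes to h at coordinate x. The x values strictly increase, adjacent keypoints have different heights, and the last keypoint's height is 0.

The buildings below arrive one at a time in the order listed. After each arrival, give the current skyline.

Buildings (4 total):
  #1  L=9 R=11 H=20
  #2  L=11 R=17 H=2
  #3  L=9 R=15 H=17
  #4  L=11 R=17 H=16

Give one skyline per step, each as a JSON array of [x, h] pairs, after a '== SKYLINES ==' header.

== SKYLINES ==
[[9,20],[11,0]]
[[9,20],[11,2],[17,0]]
[[9,20],[11,17],[15,2],[17,0]]
[[9,20],[11,17],[15,16],[17,0]]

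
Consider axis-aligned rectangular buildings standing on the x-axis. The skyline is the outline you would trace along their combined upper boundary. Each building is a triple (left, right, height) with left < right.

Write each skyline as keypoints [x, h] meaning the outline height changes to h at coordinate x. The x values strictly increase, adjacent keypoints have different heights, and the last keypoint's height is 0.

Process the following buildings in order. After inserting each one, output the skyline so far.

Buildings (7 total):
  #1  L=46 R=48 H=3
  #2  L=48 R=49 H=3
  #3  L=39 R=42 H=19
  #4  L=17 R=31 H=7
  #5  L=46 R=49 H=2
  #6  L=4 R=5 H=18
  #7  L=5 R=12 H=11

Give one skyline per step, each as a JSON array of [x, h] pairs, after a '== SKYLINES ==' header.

== SKYLINES ==
[[46,3],[48,0]]
[[46,3],[49,0]]
[[39,19],[42,0],[46,3],[49,0]]
[[17,7],[31,0],[39,19],[42,0],[46,3],[49,0]]
[[17,7],[31,0],[39,19],[42,0],[46,3],[49,0]]
[[4,18],[5,0],[17,7],[31,0],[39,19],[42,0],[46,3],[49,0]]
[[4,18],[5,11],[12,0],[17,7],[31,0],[39,19],[42,0],[46,3],[49,0]]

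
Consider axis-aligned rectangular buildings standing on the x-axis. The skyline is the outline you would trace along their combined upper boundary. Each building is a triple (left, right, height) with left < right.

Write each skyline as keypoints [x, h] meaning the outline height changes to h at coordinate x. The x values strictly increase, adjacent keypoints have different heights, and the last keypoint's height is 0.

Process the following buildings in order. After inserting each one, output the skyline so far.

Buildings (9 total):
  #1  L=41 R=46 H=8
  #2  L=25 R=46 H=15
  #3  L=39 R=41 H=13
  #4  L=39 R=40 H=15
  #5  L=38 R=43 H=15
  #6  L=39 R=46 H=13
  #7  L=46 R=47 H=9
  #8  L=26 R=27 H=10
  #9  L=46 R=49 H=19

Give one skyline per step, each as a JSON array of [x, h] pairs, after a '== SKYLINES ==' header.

== SKYLINES ==
[[41,8],[46,0]]
[[25,15],[46,0]]
[[25,15],[46,0]]
[[25,15],[46,0]]
[[25,15],[46,0]]
[[25,15],[46,0]]
[[25,15],[46,9],[47,0]]
[[25,15],[46,9],[47,0]]
[[25,15],[46,19],[49,0]]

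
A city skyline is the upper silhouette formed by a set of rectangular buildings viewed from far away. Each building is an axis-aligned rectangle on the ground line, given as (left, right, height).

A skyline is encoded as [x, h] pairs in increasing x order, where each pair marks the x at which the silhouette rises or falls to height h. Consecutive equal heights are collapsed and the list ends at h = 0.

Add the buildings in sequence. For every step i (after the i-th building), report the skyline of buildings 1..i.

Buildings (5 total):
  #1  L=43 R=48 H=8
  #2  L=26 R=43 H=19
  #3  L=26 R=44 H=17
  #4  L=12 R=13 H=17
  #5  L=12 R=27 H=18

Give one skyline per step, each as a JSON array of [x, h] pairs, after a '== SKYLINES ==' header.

== SKYLINES ==
[[43,8],[48,0]]
[[26,19],[43,8],[48,0]]
[[26,19],[43,17],[44,8],[48,0]]
[[12,17],[13,0],[26,19],[43,17],[44,8],[48,0]]
[[12,18],[26,19],[43,17],[44,8],[48,0]]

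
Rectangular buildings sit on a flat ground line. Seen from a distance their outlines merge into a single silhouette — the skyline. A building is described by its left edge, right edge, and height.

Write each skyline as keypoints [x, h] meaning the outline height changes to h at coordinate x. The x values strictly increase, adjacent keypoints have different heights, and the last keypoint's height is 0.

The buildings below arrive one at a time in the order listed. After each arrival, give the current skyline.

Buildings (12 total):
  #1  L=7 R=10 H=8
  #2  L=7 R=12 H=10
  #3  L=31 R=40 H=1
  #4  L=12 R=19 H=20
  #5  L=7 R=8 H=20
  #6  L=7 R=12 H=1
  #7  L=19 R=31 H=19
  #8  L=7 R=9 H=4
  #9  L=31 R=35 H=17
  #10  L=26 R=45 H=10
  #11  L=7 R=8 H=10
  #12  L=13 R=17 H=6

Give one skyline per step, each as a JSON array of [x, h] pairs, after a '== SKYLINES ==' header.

== SKYLINES ==
[[7,8],[10,0]]
[[7,10],[12,0]]
[[7,10],[12,0],[31,1],[40,0]]
[[7,10],[12,20],[19,0],[31,1],[40,0]]
[[7,20],[8,10],[12,20],[19,0],[31,1],[40,0]]
[[7,20],[8,10],[12,20],[19,0],[31,1],[40,0]]
[[7,20],[8,10],[12,20],[19,19],[31,1],[40,0]]
[[7,20],[8,10],[12,20],[19,19],[31,1],[40,0]]
[[7,20],[8,10],[12,20],[19,19],[31,17],[35,1],[40,0]]
[[7,20],[8,10],[12,20],[19,19],[31,17],[35,10],[45,0]]
[[7,20],[8,10],[12,20],[19,19],[31,17],[35,10],[45,0]]
[[7,20],[8,10],[12,20],[19,19],[31,17],[35,10],[45,0]]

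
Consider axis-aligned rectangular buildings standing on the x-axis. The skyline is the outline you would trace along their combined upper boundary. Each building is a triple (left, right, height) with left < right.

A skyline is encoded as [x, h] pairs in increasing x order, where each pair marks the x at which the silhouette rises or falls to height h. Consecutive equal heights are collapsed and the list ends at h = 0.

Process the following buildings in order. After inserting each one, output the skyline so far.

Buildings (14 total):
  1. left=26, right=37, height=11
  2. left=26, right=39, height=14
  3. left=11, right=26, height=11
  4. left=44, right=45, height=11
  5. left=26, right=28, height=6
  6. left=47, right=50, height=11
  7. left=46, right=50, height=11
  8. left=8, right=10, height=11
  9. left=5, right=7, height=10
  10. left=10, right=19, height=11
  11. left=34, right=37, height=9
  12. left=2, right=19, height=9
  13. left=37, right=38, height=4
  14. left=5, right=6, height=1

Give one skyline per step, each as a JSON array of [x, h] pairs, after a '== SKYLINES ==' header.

== SKYLINES ==
[[26,11],[37,0]]
[[26,14],[39,0]]
[[11,11],[26,14],[39,0]]
[[11,11],[26,14],[39,0],[44,11],[45,0]]
[[11,11],[26,14],[39,0],[44,11],[45,0]]
[[11,11],[26,14],[39,0],[44,11],[45,0],[47,11],[50,0]]
[[11,11],[26,14],[39,0],[44,11],[45,0],[46,11],[50,0]]
[[8,11],[10,0],[11,11],[26,14],[39,0],[44,11],[45,0],[46,11],[50,0]]
[[5,10],[7,0],[8,11],[10,0],[11,11],[26,14],[39,0],[44,11],[45,0],[46,11],[50,0]]
[[5,10],[7,0],[8,11],[26,14],[39,0],[44,11],[45,0],[46,11],[50,0]]
[[5,10],[7,0],[8,11],[26,14],[39,0],[44,11],[45,0],[46,11],[50,0]]
[[2,9],[5,10],[7,9],[8,11],[26,14],[39,0],[44,11],[45,0],[46,11],[50,0]]
[[2,9],[5,10],[7,9],[8,11],[26,14],[39,0],[44,11],[45,0],[46,11],[50,0]]
[[2,9],[5,10],[7,9],[8,11],[26,14],[39,0],[44,11],[45,0],[46,11],[50,0]]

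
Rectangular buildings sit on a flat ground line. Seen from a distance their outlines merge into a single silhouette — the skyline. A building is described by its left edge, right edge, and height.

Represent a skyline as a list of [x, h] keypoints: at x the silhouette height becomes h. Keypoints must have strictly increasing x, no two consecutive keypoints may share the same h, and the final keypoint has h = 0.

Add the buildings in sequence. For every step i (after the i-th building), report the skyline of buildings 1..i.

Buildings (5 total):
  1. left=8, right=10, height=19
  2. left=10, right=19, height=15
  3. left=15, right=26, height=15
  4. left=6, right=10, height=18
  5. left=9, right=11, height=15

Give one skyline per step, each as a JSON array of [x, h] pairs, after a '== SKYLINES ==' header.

== SKYLINES ==
[[8,19],[10,0]]
[[8,19],[10,15],[19,0]]
[[8,19],[10,15],[26,0]]
[[6,18],[8,19],[10,15],[26,0]]
[[6,18],[8,19],[10,15],[26,0]]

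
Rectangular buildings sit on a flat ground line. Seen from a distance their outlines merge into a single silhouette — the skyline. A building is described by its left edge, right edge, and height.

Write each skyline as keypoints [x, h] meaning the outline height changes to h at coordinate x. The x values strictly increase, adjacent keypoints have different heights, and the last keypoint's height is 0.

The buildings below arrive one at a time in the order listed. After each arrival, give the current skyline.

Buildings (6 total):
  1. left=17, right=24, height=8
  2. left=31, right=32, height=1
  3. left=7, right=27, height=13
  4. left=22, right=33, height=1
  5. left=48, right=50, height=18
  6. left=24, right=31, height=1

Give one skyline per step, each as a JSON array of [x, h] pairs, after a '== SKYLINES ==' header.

== SKYLINES ==
[[17,8],[24,0]]
[[17,8],[24,0],[31,1],[32,0]]
[[7,13],[27,0],[31,1],[32,0]]
[[7,13],[27,1],[33,0]]
[[7,13],[27,1],[33,0],[48,18],[50,0]]
[[7,13],[27,1],[33,0],[48,18],[50,0]]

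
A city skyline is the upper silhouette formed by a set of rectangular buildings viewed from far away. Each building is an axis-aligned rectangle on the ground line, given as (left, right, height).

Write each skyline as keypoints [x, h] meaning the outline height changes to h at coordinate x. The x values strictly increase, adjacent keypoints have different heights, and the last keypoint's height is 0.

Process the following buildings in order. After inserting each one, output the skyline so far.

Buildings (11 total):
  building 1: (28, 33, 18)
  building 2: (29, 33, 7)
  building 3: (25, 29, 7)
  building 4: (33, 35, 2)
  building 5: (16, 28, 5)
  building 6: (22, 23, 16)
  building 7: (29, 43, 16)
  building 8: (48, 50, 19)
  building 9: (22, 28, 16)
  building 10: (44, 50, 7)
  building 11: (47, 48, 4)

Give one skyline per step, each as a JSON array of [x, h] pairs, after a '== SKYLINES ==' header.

== SKYLINES ==
[[28,18],[33,0]]
[[28,18],[33,0]]
[[25,7],[28,18],[33,0]]
[[25,7],[28,18],[33,2],[35,0]]
[[16,5],[25,7],[28,18],[33,2],[35,0]]
[[16,5],[22,16],[23,5],[25,7],[28,18],[33,2],[35,0]]
[[16,5],[22,16],[23,5],[25,7],[28,18],[33,16],[43,0]]
[[16,5],[22,16],[23,5],[25,7],[28,18],[33,16],[43,0],[48,19],[50,0]]
[[16,5],[22,16],[28,18],[33,16],[43,0],[48,19],[50,0]]
[[16,5],[22,16],[28,18],[33,16],[43,0],[44,7],[48,19],[50,0]]
[[16,5],[22,16],[28,18],[33,16],[43,0],[44,7],[48,19],[50,0]]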